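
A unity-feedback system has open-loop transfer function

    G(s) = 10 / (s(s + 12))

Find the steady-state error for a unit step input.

e_ss = 0

G(s) has one pole at the origin.
This is a Type 1 system; for a step input the steady-state error is zero.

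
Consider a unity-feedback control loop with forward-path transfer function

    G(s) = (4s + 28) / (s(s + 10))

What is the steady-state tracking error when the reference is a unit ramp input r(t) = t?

e_ss = 0.3571

G(s) has one pole at the origin.
This is a Type 1 system. Kv = lim_{s→0} s·G(s) = 28/10 = 14/5.
e_ss = 1/Kv = 1/(14/5) = 5/14 ≈ 0.3571.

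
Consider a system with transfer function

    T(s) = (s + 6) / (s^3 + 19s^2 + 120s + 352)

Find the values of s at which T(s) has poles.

The poles are the roots of the denominator s^3 + 19s^2 + 120s + 352 = 0.
Trying s = -11: the polynomial evaluates to 0, so (s + 11) is a factor.
Dividing out leaves s^2 + 8s + 32 = 0.
The quadratic formula then gives s = -4 ± 4j.

s = -11, -4 + 4j, -4 - 4j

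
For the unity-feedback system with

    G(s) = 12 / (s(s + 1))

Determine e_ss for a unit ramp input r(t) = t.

e_ss = 0.08333

G(s) has one pole at the origin.
This is a Type 1 system. Kv = lim_{s→0} s·G(s) = 12/1.
e_ss = 1/Kv = 1/(12) = 1/12 ≈ 0.08333.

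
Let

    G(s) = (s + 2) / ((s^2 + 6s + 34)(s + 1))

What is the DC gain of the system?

At s = 0 each factor (s + a) contributes a and each (s^2 + bs + c) contributes c.
G(0) = 1·(2) / ((34) · (1)) = 2/34 = 1/17.

G(0) = 1/17 ≈ 0.05882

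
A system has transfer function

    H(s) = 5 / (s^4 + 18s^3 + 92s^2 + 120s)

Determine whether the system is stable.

marginally stable

The denominator s^4 + 18s^3 + 92s^2 + 120s factors as s(s + 10)(s + 6)(s + 2), giving poles at s = 0, -10, -6, -2.
Since the simple pole(s) at s = 0 lie on the jω-axis with none in the right half-plane, the system is marginally stable.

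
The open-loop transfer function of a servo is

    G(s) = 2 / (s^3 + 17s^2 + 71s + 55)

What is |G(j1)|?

Substitute s = j1: numerator = 2, denominator = 38 + j70.
|G(j1)| = |2| / |38 + j70| = 2 / 79.649 ≈ 0.02511.

|G(j1)| ≈ 0.02511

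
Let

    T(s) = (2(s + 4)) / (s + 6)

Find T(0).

Set s = 0: T(0) = (8) / (6) = 4/3.

T(0) = 4/3 ≈ 1.333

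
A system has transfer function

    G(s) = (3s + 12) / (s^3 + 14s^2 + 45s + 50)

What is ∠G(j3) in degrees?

At s = j3: numerator = 12 + j9, denominator = -76 + j108.
∠G = ∠num − ∠den = 36.870° − (125.13°) = -88.26°.

∠G(j3) ≈ -88.26°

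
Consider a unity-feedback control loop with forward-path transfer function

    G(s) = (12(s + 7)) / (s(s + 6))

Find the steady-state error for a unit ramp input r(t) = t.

e_ss = 0.07143

G(s) has one pole at the origin.
This is a Type 1 system. Kv = lim_{s→0} s·G(s) = 84/6 = 14.
e_ss = 1/Kv = 1/(14) = 1/14 ≈ 0.07143.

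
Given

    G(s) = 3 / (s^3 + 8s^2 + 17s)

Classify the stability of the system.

marginally stable

The denominator s^3 + 8s^2 + 17s factors as s(s^2 + 8s + 17), giving poles at s = 0, -4 + j, -4 - j.
Since the simple pole(s) at s = 0 lie on the jω-axis with none in the right half-plane, the system is marginally stable.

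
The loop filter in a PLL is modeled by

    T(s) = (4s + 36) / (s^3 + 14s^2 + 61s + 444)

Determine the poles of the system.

The poles are the roots of the denominator s^3 + 14s^2 + 61s + 444 = 0.
Trying s = -12: the polynomial evaluates to 0, so (s + 12) is a factor.
Dividing out leaves s^2 + 2s + 37 = 0.
The quadratic formula then gives s = -1 ± 6j.

s = -1 ± 6j, -12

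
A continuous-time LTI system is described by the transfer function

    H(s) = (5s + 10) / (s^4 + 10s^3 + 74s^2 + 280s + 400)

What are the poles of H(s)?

The poles are the roots of the denominator s^4 + 10s^3 + 74s^2 + 280s + 400 = 0.
No real roots exist; factor into two real quadratics: (s^2 + 4s + 40)(s^2 + 6s + 10) = 0.
Each quadratic gives a conjugate pair via the quadratic formula.

s = -2 + 6j, -2 - 6j, -3 + j, -3 - j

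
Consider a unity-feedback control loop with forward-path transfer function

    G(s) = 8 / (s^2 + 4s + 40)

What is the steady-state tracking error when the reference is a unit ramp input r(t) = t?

G(s) has no poles at the origin.
This is a Type 0 system; Kv = lim_{s→0} s·G(s) = 0, so the steady-state error for a ramp input is infinite.

e_ss = ∞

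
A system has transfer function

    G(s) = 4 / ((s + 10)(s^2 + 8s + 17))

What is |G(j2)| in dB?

Substitute s = j2: numerator = 4, denominator = 98 + j186.
|G(j2)| = |4| / |98 + j186| = 4 / 210.24 ≈ 0.01903.
In decibels: 20·log₁₀(0.01903) ≈ -34.4 dB.

|G(j2)|_dB ≈ -34.4 dB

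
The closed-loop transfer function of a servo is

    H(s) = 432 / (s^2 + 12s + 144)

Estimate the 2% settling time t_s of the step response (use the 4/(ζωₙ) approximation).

t_s ≈ 0.6667 s

Comparing s^2 + 12s + 144 to s^2 + 2ζωₙs + ωₙ²: ωₙ = 12 rad/s and ζ = 12/(2·12) = 0.5.
ζωₙ = 12/2 = 6, so t_s ≈ 4/(ζωₙ) = 4/6 ≈ 0.6667 s.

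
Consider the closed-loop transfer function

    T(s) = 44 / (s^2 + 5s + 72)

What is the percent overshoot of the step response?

%OS ≈ 38.0%

Comparing s^2 + 5s + 72 to s^2 + 2ζωₙs + ωₙ²: ωₙ = √72 ≈ 8.485 rad/s and ζ = 5/(2·√72) ≈ 0.2946.
%OS = 100·exp(−πζ/√(1−ζ²)) = 100·exp(−π·0.2946/√(1−0.2946²)) ≈ 38.0%.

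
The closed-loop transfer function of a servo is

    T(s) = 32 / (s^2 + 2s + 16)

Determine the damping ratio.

Compare the denominator to the standard form s^2 + 2ζωₙs + ωₙ².
ωₙ² = 16, so ωₙ = 4 rad/s.
2ζωₙ = 2, so ζ = 2/(2·4) = 0.25.

ζ = 0.25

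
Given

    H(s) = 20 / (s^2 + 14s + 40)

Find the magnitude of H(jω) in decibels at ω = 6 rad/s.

|H(j6)|_dB ≈ -12.5 dB

Substitute s = j6: numerator = 20, denominator = 4 + j84.
|H(j6)| = |20| / |4 + j84| = 20 / 84.095 ≈ 0.2378.
In decibels: 20·log₁₀(0.2378) ≈ -12.5 dB.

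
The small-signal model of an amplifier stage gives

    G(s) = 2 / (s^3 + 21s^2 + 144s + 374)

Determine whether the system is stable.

The denominator s^3 + 21s^2 + 144s + 374 factors as (s^2 + 10s + 34)(s + 11), giving poles at s = -5 + 3j, -5 - 3j, -11.
Since all poles lie strictly in the left half-plane, the system is stable.

stable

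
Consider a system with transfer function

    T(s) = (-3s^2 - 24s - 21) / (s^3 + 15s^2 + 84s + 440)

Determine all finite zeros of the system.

Set the numerator to zero: -3s^2 - 24s - 21 = 0, i.e. -3·(s^2 + 8s + 7) = 0.
Factoring: (s + 7)(s + 1) = 0.

s = -7, -1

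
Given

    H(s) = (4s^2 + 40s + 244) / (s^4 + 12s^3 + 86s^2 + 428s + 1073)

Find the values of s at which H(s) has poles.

s = -1 + 6j, -1 - 6j, -5 + 2j, -5 - 2j

The poles are the roots of the denominator s^4 + 12s^3 + 86s^2 + 428s + 1073 = 0.
No real roots exist; factor into two real quadratics: (s^2 + 2s + 37)(s^2 + 10s + 29) = 0.
Each quadratic gives a conjugate pair via the quadratic formula.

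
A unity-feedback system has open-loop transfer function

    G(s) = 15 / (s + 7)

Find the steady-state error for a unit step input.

e_ss = 0.3182

G(s) has no poles at the origin.
This is a Type 0 system. Kp = lim_{s→0} G(s) = 15/7.
e_ss = 1/(1 + Kp) = 1/(1 + 15/7) = 7/22 ≈ 0.3182.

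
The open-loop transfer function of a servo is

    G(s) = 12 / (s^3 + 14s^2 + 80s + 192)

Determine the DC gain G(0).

G(0) = 1/16 ≈ 0.06250

Set s = 0: G(0) = (12) / (192) = 1/16.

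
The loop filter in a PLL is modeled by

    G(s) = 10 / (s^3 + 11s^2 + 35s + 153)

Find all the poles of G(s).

The poles are the roots of the denominator s^3 + 11s^2 + 35s + 153 = 0.
Trying s = -9: the polynomial evaluates to 0, so (s + 9) is a factor.
Dividing out leaves s^2 + 2s + 17 = 0.
The quadratic formula then gives s = -1 ± 4j.

s = -9, -1 ± 4j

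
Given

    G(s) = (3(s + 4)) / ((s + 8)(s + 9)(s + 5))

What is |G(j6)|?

Substitute s = j6: numerator = 12 + j18, denominator = -432 + j726.
|G(j6)| = |12 + j18| / |-432 + j726| = 21.633 / 844.81 ≈ 0.02561.

|G(j6)| ≈ 0.02561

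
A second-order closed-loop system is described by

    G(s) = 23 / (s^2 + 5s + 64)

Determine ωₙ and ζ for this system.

ωₙ = 8 rad/s, ζ = 0.3125

Compare the denominator to the standard form s^2 + 2ζωₙs + ωₙ².
ωₙ² = 64, so ωₙ = 8 rad/s.
2ζωₙ = 5, so ζ = 5/(2·8) = 0.3125.
With ζ = 0.3125 the response is underdamped.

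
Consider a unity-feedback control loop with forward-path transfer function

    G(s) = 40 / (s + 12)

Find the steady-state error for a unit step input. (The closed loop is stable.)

e_ss = 0.2308

G(s) has no poles at the origin.
This is a Type 0 system. Kp = lim_{s→0} G(s) = 40/12 = 10/3.
e_ss = 1/(1 + Kp) = 1/(1 + 10/3) = 3/13 ≈ 0.2308.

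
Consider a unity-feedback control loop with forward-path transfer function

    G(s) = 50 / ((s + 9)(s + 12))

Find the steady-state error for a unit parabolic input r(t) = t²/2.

G(s) has no poles at the origin.
This is a Type 0 system; Ka = lim_{s→0} s^2·G(s) = 0, so the steady-state error for a parabola input is infinite.

e_ss = ∞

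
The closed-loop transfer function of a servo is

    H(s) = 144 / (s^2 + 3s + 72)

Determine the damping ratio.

Compare the denominator to the standard form s^2 + 2ζωₙs + ωₙ².
ωₙ² = 72, so ωₙ = √72 ≈ 8.485 rad/s.
2ζωₙ = 3, so ζ = 3/(2·√72) ≈ 0.1768.

ζ ≈ 0.1768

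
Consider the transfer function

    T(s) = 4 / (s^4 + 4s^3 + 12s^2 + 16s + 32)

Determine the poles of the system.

s = ±2j, -2 ± 2j

The poles are the roots of the denominator s^4 + 4s^3 + 12s^2 + 16s + 32 = 0.
No real roots exist; factor into two real quadratics: (s^2 + 4)(s^2 + 4s + 8) = 0.
Each quadratic gives a conjugate pair via the quadratic formula.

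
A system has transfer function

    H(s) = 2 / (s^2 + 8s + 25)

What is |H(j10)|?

Substitute s = j10: numerator = 2, denominator = -75 + j80.
|H(j10)| = |2| / |-75 + j80| = 2 / 109.66 ≈ 0.01824.

|H(j10)| ≈ 0.01824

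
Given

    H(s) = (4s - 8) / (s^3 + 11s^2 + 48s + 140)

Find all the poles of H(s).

The poles are the roots of the denominator s^3 + 11s^2 + 48s + 140 = 0.
Trying s = -7: the polynomial evaluates to 0, so (s + 7) is a factor.
Dividing out leaves s^2 + 4s + 20 = 0.
The quadratic formula then gives s = -2 ± 4j.

s = -2 + 4j, -2 - 4j, -7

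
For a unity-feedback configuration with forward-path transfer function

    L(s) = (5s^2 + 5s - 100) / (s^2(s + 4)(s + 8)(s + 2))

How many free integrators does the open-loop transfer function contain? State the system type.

The denominator has 2 factors of s at the origin (free integrators), so this is a Type 2 system.

Type 2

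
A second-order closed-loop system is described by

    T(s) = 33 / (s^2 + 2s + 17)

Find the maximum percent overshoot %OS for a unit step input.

%OS ≈ 45.6%

Comparing s^2 + 2s + 17 to s^2 + 2ζωₙs + ωₙ²: ωₙ = √17 ≈ 4.123 rad/s and ζ = 2/(2·√17) ≈ 0.2425.
%OS = 100·exp(−πζ/√(1−ζ²)) = 100·exp(−π·0.2425/√(1−0.2425²)) ≈ 45.6%.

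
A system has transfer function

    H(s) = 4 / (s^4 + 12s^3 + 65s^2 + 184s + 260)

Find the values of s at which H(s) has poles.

The poles are the roots of the denominator s^4 + 12s^3 + 65s^2 + 184s + 260 = 0.
No real roots exist; factor into two real quadratics: (s^2 + 8s + 20)(s^2 + 4s + 13) = 0.
Each quadratic gives a conjugate pair via the quadratic formula.

s = -4 + 2j, -4 - 2j, -2 + 3j, -2 - 3j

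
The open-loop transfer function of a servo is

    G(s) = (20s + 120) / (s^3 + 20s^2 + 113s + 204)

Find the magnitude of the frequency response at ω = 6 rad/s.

Substitute s = j6: numerator = 120 + j120, denominator = -516 + j462.
|G(j6)| = |120 + j120| / |-516 + j462| = 169.71 / 692.60 ≈ 0.2450.

|G(j6)| ≈ 0.2450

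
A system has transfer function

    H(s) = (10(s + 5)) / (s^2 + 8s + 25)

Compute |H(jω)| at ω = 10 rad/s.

Substitute s = j10: numerator = 50 + j100, denominator = -75 + j80.
|H(j10)| = |50 + j100| / |-75 + j80| = 111.80 / 109.66 ≈ 1.020.

|H(j10)| ≈ 1.020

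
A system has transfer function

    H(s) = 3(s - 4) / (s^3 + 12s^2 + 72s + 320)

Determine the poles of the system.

The poles are the roots of the denominator s^3 + 12s^2 + 72s + 320 = 0.
Trying s = -8: the polynomial evaluates to 0, so (s + 8) is a factor.
Dividing out leaves s^2 + 4s + 40 = 0.
The quadratic formula then gives s = -2 ± 6j.

s = -2 ± 6j, -8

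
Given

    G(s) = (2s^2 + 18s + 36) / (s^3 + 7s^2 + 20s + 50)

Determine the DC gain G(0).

G(0) = 18/25 ≈ 0.7200

Set s = 0: G(0) = (36) / (50) = 18/25.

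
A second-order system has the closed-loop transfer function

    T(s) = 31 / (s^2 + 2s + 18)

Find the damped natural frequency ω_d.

ω_d ≈ 4.123 rad/s

Comparing s^2 + 2s + 18 to s^2 + 2ζωₙs + ωₙ²: ωₙ = √18 ≈ 4.243 rad/s and ζ = 2/(2·√18) ≈ 0.2357.
ζωₙ = 2/2 = 1, so ω_d = ωₙ√(1−ζ²) = √(ωₙ² − (ζωₙ)²) = √(18 − 1²) = √17 ≈ 4.123 rad/s.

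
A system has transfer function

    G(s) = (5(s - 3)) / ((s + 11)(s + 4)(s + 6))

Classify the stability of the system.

The poles can be read from the denominator factors: s = -11, -4, -6.
Since all poles lie strictly in the left half-plane, the system is stable.

stable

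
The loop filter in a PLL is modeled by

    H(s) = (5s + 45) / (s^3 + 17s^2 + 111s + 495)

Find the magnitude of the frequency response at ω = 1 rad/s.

|H(j1)| ≈ 0.09231

Substitute s = j1: numerator = 45 + j5, denominator = 478 + j110.
|H(j1)| = |45 + j5| / |478 + j110| = 45.277 / 490.49 ≈ 0.09231.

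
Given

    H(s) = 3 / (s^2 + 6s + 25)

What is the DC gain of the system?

Set s = 0: H(0) = (3) / (25) = 3/25.

H(0) = 3/25 ≈ 0.1200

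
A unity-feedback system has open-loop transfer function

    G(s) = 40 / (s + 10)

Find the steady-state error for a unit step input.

e_ss = 0.2000

G(s) has no poles at the origin.
This is a Type 0 system. Kp = lim_{s→0} G(s) = 40/10 = 4.
e_ss = 1/(1 + Kp) = 1/(1 + 4) = 1/5 ≈ 0.2000.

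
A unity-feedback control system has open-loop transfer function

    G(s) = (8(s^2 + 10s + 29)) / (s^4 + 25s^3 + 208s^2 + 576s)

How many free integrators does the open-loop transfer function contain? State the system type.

Type 1

The denominator has 1 factor of s at the origin (free integrator), so this is a Type 1 system.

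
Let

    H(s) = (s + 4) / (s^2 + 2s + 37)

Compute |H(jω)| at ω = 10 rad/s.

|H(j10)| ≈ 0.1629

Substitute s = j10: numerator = 4 + j10, denominator = -63 + j20.
|H(j10)| = |4 + j10| / |-63 + j20| = 10.770 / 66.098 ≈ 0.1629.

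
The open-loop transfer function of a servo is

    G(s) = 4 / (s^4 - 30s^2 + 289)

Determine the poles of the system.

s = 4 ± j, -4 ± j

The poles are the roots of the denominator s^4 - 30s^2 + 289 = 0.
No real roots exist; factor into two real quadratics: (s^2 - 8s + 17)(s^2 + 8s + 17) = 0.
Each quadratic gives a conjugate pair via the quadratic formula.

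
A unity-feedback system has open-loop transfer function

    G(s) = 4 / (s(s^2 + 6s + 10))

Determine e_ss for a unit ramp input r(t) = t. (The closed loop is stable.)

G(s) has one pole at the origin.
This is a Type 1 system. Kv = lim_{s→0} s·G(s) = 4/10 = 2/5.
e_ss = 1/Kv = 1/(2/5) = 5/2 ≈ 2.500.

e_ss = 2.500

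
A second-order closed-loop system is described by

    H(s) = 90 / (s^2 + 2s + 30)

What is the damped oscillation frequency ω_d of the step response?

ω_d ≈ 5.385 rad/s

Comparing s^2 + 2s + 30 to s^2 + 2ζωₙs + ωₙ²: ωₙ = √30 ≈ 5.477 rad/s and ζ = 2/(2·√30) ≈ 0.1826.
ζωₙ = 2/2 = 1, so ω_d = ωₙ√(1−ζ²) = √(ωₙ² − (ζωₙ)²) = √(30 − 1²) = √29 ≈ 5.385 rad/s.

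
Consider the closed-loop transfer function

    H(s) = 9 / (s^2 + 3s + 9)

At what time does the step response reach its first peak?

t_p ≈ 1.209 s

Comparing s^2 + 3s + 9 to s^2 + 2ζωₙs + ωₙ²: ωₙ = 3 rad/s and ζ = 3/(2·3) = 0.5.
ζωₙ = 3/2 = 1.5, so ω_d = ωₙ√(1−ζ²) = √(ωₙ² − (ζωₙ)²) = √(9 − 1.5²) = √6.75 ≈ 2.598 rad/s.
t_p = π/ω_d = π/2.598 ≈ 1.209 s.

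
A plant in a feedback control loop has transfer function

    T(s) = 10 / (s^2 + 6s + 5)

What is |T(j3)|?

|T(j3)| ≈ 0.5423

Substitute s = j3: numerator = 10, denominator = -4 + j18.
|T(j3)| = |10| / |-4 + j18| = 10 / 18.439 ≈ 0.5423.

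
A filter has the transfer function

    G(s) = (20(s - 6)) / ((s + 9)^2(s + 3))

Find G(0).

G(0) = -40/81 ≈ -0.4938

At s = 0 each factor (s + a) contributes a and each (s^2 + bs + c) contributes c.
G(0) = 20·(-6) / ((9) · (9) · (3)) = -120/243 = -40/81.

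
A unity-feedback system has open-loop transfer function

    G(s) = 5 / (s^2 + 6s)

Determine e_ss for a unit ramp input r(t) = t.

e_ss = 1.200

G(s) has one pole at the origin.
This is a Type 1 system. Kv = lim_{s→0} s·G(s) = 5/6.
e_ss = 1/Kv = 1/(5/6) = 6/5 ≈ 1.200.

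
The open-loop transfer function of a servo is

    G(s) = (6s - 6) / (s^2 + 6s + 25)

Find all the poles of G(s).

s = -3 ± 4j

The poles are the roots of the denominator s^2 + 6s + 25 = 0.
Using the quadratic formula: s = (-6 ± √(-64))/2 = -3 ± 4j.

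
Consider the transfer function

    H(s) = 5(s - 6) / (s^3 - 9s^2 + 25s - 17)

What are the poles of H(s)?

The poles are the roots of the denominator s^3 - 9s^2 + 25s - 17 = 0.
Trying s = 1: the polynomial evaluates to 0, so (s - 1) is a factor.
Dividing out leaves s^2 - 8s + 17 = 0.
The quadratic formula then gives s = 4 ± 1j.

s = 4 ± j, 1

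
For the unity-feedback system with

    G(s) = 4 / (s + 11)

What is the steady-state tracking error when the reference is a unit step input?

e_ss = 0.7333

G(s) has no poles at the origin.
This is a Type 0 system. Kp = lim_{s→0} G(s) = 4/11.
e_ss = 1/(1 + Kp) = 1/(1 + 4/11) = 11/15 ≈ 0.7333.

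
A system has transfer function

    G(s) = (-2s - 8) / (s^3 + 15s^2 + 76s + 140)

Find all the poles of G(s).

s = -4 ± 2j, -7

The poles are the roots of the denominator s^3 + 15s^2 + 76s + 140 = 0.
Trying s = -7: the polynomial evaluates to 0, so (s + 7) is a factor.
Dividing out leaves s^2 + 8s + 20 = 0.
The quadratic formula then gives s = -4 ± 2j.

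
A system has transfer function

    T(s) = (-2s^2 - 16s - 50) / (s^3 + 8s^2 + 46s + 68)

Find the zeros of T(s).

Set the numerator to zero: -2s^2 - 16s - 50 = 0, i.e. -2·(s^2 + 8s + 25) = 0.
Factoring: (s^2 + 8s + 25) = 0.

s = -4 ± 3j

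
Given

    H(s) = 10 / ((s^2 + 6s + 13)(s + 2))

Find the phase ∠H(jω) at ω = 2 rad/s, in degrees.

At s = j2: numerator = 10, denominator = -6 + j42.
∠H = ∠num − ∠den = 0° − (98.130°) = -98.13°.

∠H(j2) ≈ -98.13°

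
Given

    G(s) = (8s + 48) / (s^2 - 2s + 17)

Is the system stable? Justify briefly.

unstable

The denominator s^2 - 2s + 17 factors as (s^2 - 2s + 17), giving poles at s = 1 ± 4j.
Since the pole(s) at s = 1 + 4j, 1 - 4j lie in the right half-plane, the system is unstable.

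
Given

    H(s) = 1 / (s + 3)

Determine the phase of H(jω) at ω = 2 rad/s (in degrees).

At s = j2: numerator = 1, denominator = 3 + j2.
∠H = ∠num − ∠den = 0° − (33.690°) = -33.69°.

∠H(j2) ≈ -33.69°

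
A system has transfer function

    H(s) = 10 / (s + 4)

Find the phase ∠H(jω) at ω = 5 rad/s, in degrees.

∠H(j5) ≈ -51.34°

At s = j5: numerator = 10, denominator = 4 + j5.
∠H = ∠num − ∠den = 0° − (51.340°) = -51.34°.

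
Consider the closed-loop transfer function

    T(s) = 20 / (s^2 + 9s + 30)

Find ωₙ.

Compare the denominator to the standard form s^2 + 2ζωₙs + ωₙ².
ωₙ² = 30, so ωₙ = √30 ≈ 5.477 rad/s.

ωₙ ≈ 5.477 rad/s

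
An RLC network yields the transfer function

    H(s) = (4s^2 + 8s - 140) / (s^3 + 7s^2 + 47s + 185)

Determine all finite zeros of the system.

s = -7, 5

Set the numerator to zero: 4s^2 + 8s - 140 = 0, i.e. 4·(s^2 + 2s - 35) = 0.
Factoring: (s + 7)(s - 5) = 0.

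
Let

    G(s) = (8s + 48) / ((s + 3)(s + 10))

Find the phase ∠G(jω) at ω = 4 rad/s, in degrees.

∠G(j4) ≈ -41.24°

At s = j4: numerator = 48 + j32, denominator = 14 + j52.
∠G = ∠num − ∠den = 33.690° − (74.932°) = -41.24°.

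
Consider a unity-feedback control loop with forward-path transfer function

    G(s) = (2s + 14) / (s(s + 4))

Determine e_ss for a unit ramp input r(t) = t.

G(s) has one pole at the origin.
This is a Type 1 system. Kv = lim_{s→0} s·G(s) = 14/4 = 7/2.
e_ss = 1/Kv = 1/(7/2) = 2/7 ≈ 0.2857.

e_ss = 0.2857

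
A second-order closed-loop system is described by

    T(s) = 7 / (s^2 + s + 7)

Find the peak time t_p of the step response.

t_p ≈ 1.209 s

Comparing s^2 + s + 7 to s^2 + 2ζωₙs + ωₙ²: ωₙ = √7 ≈ 2.646 rad/s and ζ = 1/(2·√7) ≈ 0.1890.
ζωₙ = 1/2 = 0.5, so ω_d = ωₙ√(1−ζ²) = √(ωₙ² − (ζωₙ)²) = √(7 − 0.5²) = √6.75 ≈ 2.598 rad/s.
t_p = π/ω_d = π/2.598 ≈ 1.209 s.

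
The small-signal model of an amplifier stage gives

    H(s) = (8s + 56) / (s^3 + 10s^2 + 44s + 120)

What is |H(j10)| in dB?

Substitute s = j10: numerator = 56 + j80, denominator = -880 - j560.
|H(j10)| = |56 + j80| / |-880 - j560| = 97.652 / 1043.1 ≈ 0.09362.
In decibels: 20·log₁₀(0.09362) ≈ -20.6 dB.

|H(j10)|_dB ≈ -20.6 dB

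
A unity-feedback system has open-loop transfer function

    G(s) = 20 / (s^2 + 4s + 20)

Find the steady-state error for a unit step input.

G(s) has no poles at the origin.
This is a Type 0 system. Kp = lim_{s→0} G(s) = 20/20 = 1.
e_ss = 1/(1 + Kp) = 1/(1 + 1) = 1/2 ≈ 0.5000.

e_ss = 0.5000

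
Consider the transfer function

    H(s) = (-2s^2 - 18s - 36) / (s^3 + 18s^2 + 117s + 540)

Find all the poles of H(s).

s = -3 + 6j, -3 - 6j, -12

The poles are the roots of the denominator s^3 + 18s^2 + 117s + 540 = 0.
Trying s = -12: the polynomial evaluates to 0, so (s + 12) is a factor.
Dividing out leaves s^2 + 6s + 45 = 0.
The quadratic formula then gives s = -3 ± 6j.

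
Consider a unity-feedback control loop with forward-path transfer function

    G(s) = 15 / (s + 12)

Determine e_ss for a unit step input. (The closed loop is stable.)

e_ss = 0.4444

G(s) has no poles at the origin.
This is a Type 0 system. Kp = lim_{s→0} G(s) = 15/12 = 5/4.
e_ss = 1/(1 + Kp) = 1/(1 + 5/4) = 4/9 ≈ 0.4444.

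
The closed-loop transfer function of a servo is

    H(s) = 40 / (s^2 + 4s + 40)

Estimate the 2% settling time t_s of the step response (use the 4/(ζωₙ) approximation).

t_s ≈ 2 s

Comparing s^2 + 4s + 40 to s^2 + 2ζωₙs + ωₙ²: ωₙ = √40 ≈ 6.325 rad/s and ζ = 4/(2·√40) ≈ 0.3162.
ζωₙ = 4/2 = 2, so t_s ≈ 4/(ζωₙ) = 4/2 = 2 s.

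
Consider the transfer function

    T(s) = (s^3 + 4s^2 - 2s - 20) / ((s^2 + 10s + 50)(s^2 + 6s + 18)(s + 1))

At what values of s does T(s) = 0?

s = 2, -3 ± j

Set the numerator to zero: s^3 + 4s^2 - 2s - 20 = 0.
Factoring: (s - 2)(s^2 + 6s + 10) = 0.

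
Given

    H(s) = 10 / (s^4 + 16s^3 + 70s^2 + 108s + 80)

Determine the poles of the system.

The poles are the roots of the denominator s^4 + 16s^3 + 70s^2 + 108s + 80 = 0.
Trying s = -10: the polynomial evaluates to 0, so (s + 10) is a factor.
Dividing out leaves s^3 + 6s^2 + 10s + 8 = 0.
This factors further as (s^2 + 2s + 2)(s + 4) = 0.

s = -1 + j, -1 - j, -10, -4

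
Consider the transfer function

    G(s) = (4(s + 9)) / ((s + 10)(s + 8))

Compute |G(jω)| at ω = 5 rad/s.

Substitute s = j5: numerator = 36 + j20, denominator = 55 + j90.
|G(j5)| = |36 + j20| / |55 + j90| = 41.183 / 105.48 ≈ 0.3904.

|G(j5)| ≈ 0.3904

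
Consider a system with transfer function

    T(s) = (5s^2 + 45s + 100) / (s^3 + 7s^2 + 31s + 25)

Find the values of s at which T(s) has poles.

s = -3 + 4j, -3 - 4j, -1

The poles are the roots of the denominator s^3 + 7s^2 + 31s + 25 = 0.
Trying s = -1: the polynomial evaluates to 0, so (s + 1) is a factor.
Dividing out leaves s^2 + 6s + 25 = 0.
The quadratic formula then gives s = -3 ± 4j.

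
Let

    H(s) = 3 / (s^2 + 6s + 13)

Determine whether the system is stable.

stable

The denominator s^2 + 6s + 13 factors as (s^2 + 6s + 13), giving poles at s = -3 ± 2j.
Since all poles lie strictly in the left half-plane, the system is stable.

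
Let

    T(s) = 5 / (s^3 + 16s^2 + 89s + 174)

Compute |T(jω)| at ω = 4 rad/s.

|T(j4)| ≈ 0.01649

Substitute s = j4: numerator = 5, denominator = -82 + j292.
|T(j4)| = |5| / |-82 + j292| = 5 / 303.30 ≈ 0.01649.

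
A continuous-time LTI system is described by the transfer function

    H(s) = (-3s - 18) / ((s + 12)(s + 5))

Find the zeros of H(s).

s = -6

Set the numerator to zero: -3s - 18 = 0, i.e. -3·(s + 6) = 0.
So s = -6.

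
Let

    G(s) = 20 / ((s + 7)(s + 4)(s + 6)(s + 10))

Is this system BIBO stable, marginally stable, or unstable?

The poles can be read from the denominator factors: s = -7, -4, -6, -10.
Since all poles lie strictly in the left half-plane, the system is stable.

stable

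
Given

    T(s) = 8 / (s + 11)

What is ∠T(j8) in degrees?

∠T(j8) ≈ -36.03°

At s = j8: numerator = 8, denominator = 11 + j8.
∠T = ∠num − ∠den = 0° − (36.027°) = -36.03°.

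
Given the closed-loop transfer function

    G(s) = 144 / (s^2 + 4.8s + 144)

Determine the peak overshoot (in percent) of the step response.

%OS ≈ 52.7%

Comparing s^2 + 4.8s + 144 to s^2 + 2ζωₙs + ωₙ²: ωₙ = 12 rad/s and ζ = 4.8/(2·12) = 0.2.
%OS = 100·exp(−πζ/√(1−ζ²)) = 100·exp(−π·0.2/√(1−0.2²)) ≈ 52.7%.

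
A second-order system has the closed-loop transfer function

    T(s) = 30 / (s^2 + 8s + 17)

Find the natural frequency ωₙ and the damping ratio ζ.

ωₙ ≈ 4.123 rad/s, ζ ≈ 0.9701

Compare the denominator to the standard form s^2 + 2ζωₙs + ωₙ².
ωₙ² = 17, so ωₙ = √17 ≈ 4.123 rad/s.
2ζωₙ = 8, so ζ = 8/(2·√17) ≈ 0.9701.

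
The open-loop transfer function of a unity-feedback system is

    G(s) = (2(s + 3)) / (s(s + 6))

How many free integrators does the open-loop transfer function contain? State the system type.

The denominator has 1 factor of s at the origin (free integrator), so this is a Type 1 system.

Type 1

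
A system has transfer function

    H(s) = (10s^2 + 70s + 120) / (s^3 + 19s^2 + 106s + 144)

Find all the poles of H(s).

s = -2, -8, -9

The poles are the roots of the denominator s^3 + 19s^2 + 106s + 144 = 0.
Trying s = -2: the polynomial evaluates to 0, so (s + 2) is a factor.
Dividing out leaves s^2 + 17s + 72 = 0.
Factoring the quadratic: (s + 8)(s + 9) = 0.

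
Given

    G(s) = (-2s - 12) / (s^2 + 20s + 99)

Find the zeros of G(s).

s = -6

Set the numerator to zero: -2s - 12 = 0, i.e. -2·(s + 6) = 0.
So s = -6.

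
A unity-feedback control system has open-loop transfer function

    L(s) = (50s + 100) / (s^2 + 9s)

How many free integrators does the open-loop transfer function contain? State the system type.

Type 1

Factor s from the denominator: s^2 + 9s = s·(s + 9).
There is 1 pole at the origin, so the system is Type 1.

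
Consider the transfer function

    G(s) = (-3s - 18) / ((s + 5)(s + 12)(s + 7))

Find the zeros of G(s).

s = -6

Set the numerator to zero: -3s - 18 = 0, i.e. -3·(s + 6) = 0.
So s = -6.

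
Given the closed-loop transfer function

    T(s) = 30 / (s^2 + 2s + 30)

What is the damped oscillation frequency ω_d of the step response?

ω_d ≈ 5.385 rad/s

Comparing s^2 + 2s + 30 to s^2 + 2ζωₙs + ωₙ²: ωₙ = √30 ≈ 5.477 rad/s and ζ = 2/(2·√30) ≈ 0.1826.
ζωₙ = 2/2 = 1, so ω_d = ωₙ√(1−ζ²) = √(ωₙ² − (ζωₙ)²) = √(30 − 1²) = √29 ≈ 5.385 rad/s.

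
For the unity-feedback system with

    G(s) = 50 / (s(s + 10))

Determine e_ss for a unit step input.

G(s) has one pole at the origin.
This is a Type 1 system; for a step input the steady-state error is zero.

e_ss = 0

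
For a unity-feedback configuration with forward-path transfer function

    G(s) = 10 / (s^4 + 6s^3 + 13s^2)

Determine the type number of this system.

Type 2

Factor s from the denominator: s^4 + 6s^3 + 13s^2 = s^2·(s^2 + 6s + 13).
There are 2 poles at the origin, so the system is Type 2.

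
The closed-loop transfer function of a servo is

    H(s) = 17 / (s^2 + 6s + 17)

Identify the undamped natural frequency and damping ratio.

Compare the denominator to the standard form s^2 + 2ζωₙs + ωₙ².
ωₙ² = 17, so ωₙ = √17 ≈ 4.123 rad/s.
2ζωₙ = 6, so ζ = 6/(2·√17) ≈ 0.7276.

ωₙ ≈ 4.123 rad/s, ζ ≈ 0.7276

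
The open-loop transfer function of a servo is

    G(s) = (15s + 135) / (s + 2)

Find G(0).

G(0) = 135/2 ≈ 67.50

Set s = 0: G(0) = (135) / (2) = 135/2.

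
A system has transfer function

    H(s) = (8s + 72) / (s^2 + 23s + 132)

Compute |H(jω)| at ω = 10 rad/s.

|H(j10)| ≈ 0.4635

Substitute s = j10: numerator = 72 + j80, denominator = 32 + j230.
|H(j10)| = |72 + j80| / |32 + j230| = 107.63 / 232.22 ≈ 0.4635.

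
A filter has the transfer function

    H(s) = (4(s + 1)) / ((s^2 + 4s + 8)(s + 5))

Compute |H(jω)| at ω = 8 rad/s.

Substitute s = j8: numerator = 4 + j32, denominator = -536 - j288.
|H(j8)| = |4 + j32| / |-536 - j288| = 32.249 / 608.47 ≈ 0.05300.

|H(j8)| ≈ 0.05300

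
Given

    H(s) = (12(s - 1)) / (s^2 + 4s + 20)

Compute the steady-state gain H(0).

Set s = 0: H(0) = (-12) / (20) = -3/5.

H(0) = -3/5 ≈ -0.6000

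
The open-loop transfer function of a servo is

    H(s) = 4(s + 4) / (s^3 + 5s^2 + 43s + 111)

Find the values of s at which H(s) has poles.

s = -1 ± 6j, -3

The poles are the roots of the denominator s^3 + 5s^2 + 43s + 111 = 0.
Trying s = -3: the polynomial evaluates to 0, so (s + 3) is a factor.
Dividing out leaves s^2 + 2s + 37 = 0.
The quadratic formula then gives s = -1 ± 6j.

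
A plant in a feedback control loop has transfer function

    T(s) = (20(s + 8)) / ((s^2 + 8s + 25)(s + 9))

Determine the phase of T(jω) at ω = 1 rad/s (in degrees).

∠T(j1) ≈ -17.65°

At s = j1: numerator = 160 + j20, denominator = 208 + j96.
∠T = ∠num − ∠den = 7.1250° − (24.775°) = -17.65°.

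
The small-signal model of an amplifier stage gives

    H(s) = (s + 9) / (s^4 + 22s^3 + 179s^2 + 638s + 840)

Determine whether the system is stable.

The denominator s^4 + 22s^3 + 179s^2 + 638s + 840 factors as (s + 7)(s + 6)(s + 4)(s + 5), giving poles at s = -7, -6, -4, -5.
Since all poles lie strictly in the left half-plane, the system is stable.

stable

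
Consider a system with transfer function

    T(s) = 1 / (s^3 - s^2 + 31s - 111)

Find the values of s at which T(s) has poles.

The poles are the roots of the denominator s^3 - s^2 + 31s - 111 = 0.
Trying s = 3: the polynomial evaluates to 0, so (s - 3) is a factor.
Dividing out leaves s^2 + 2s + 37 = 0.
The quadratic formula then gives s = -1 ± 6j.

s = -1 ± 6j, 3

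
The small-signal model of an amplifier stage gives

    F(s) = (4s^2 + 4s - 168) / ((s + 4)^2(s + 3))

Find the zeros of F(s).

Set the numerator to zero: 4s^2 + 4s - 168 = 0, i.e. 4·(s^2 + s - 42) = 0.
Factoring: (s + 7)(s - 6) = 0.

s = -7, 6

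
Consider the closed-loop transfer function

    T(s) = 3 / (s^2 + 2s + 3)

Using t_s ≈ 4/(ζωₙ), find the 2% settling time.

Comparing s^2 + 2s + 3 to s^2 + 2ζωₙs + ωₙ²: ωₙ = √3 ≈ 1.732 rad/s and ζ = 2/(2·√3) ≈ 0.5774.
ζωₙ = 2/2 = 1, so t_s ≈ 4/(ζωₙ) = 4/1 = 4 s.

t_s ≈ 4 s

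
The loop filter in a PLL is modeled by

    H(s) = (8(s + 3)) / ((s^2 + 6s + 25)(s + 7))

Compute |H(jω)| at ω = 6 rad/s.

Substitute s = j6: numerator = 24 + j48, denominator = -293 + j186.
|H(j6)| = |24 + j48| / |-293 + j186| = 53.666 / 347.05 ≈ 0.1546.

|H(j6)| ≈ 0.1546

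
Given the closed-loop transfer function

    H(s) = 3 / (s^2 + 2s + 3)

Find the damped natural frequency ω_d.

Comparing s^2 + 2s + 3 to s^2 + 2ζωₙs + ωₙ²: ωₙ = √3 ≈ 1.732 rad/s and ζ = 2/(2·√3) ≈ 0.5774.
ζωₙ = 2/2 = 1, so ω_d = ωₙ√(1−ζ²) = √(ωₙ² − (ζωₙ)²) = √(3 − 1²) = √2 ≈ 1.414 rad/s.

ω_d ≈ 1.414 rad/s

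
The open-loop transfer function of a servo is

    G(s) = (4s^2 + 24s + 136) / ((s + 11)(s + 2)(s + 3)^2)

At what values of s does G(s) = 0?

Set the numerator to zero: 4s^2 + 24s + 136 = 0, i.e. 4·(s^2 + 6s + 34) = 0.
Factoring: (s^2 + 6s + 34) = 0.

s = -3 + 5j, -3 - 5j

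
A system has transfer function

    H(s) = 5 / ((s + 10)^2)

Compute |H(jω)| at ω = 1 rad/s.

Substitute s = j1: numerator = 5, denominator = 99 + j20.
|H(j1)| = |5| / |99 + j20| = 5 / 101 ≈ 0.04950.

|H(j1)| ≈ 0.04950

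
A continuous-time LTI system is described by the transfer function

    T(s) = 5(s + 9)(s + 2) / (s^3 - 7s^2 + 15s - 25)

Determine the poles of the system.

s = 1 + 2j, 1 - 2j, 5

The poles are the roots of the denominator s^3 - 7s^2 + 15s - 25 = 0.
Trying s = 5: the polynomial evaluates to 0, so (s - 5) is a factor.
Dividing out leaves s^2 - 2s + 5 = 0.
The quadratic formula then gives s = 1 ± 2j.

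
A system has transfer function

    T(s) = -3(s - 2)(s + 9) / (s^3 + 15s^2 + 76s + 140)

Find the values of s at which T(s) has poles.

The poles are the roots of the denominator s^3 + 15s^2 + 76s + 140 = 0.
Trying s = -7: the polynomial evaluates to 0, so (s + 7) is a factor.
Dividing out leaves s^2 + 8s + 20 = 0.
The quadratic formula then gives s = -4 ± 2j.

s = -4 ± 2j, -7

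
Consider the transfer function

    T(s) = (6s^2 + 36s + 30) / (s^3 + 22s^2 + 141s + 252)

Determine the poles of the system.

s = -3, -12, -7

The poles are the roots of the denominator s^3 + 22s^2 + 141s + 252 = 0.
Trying s = -3: the polynomial evaluates to 0, so (s + 3) is a factor.
Dividing out leaves s^2 + 19s + 84 = 0.
Factoring the quadratic: (s + 12)(s + 7) = 0.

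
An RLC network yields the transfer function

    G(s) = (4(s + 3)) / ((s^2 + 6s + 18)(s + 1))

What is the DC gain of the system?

G(0) = 2/3 ≈ 0.6667

At s = 0 each factor (s + a) contributes a and each (s^2 + bs + c) contributes c.
G(0) = 4·(3) / ((18) · (1)) = 12/18 = 2/3.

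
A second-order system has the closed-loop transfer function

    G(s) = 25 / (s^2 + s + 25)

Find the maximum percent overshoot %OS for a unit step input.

Comparing s^2 + s + 25 to s^2 + 2ζωₙs + ωₙ²: ωₙ = 5 rad/s and ζ = 1/(2·5) = 0.1.
%OS = 100·exp(−πζ/√(1−ζ²)) = 100·exp(−π·0.1/√(1−0.1²)) ≈ 72.9%.

%OS ≈ 72.9%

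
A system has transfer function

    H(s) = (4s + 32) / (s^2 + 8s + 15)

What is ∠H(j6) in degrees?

At s = j6: numerator = 32 + j24, denominator = -21 + j48.
∠H = ∠num − ∠den = 36.870° − (113.63°) = -76.76°.

∠H(j6) ≈ -76.76°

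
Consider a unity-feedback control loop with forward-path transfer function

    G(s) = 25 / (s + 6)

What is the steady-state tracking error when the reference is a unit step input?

G(s) has no poles at the origin.
This is a Type 0 system. Kp = lim_{s→0} G(s) = 25/6.
e_ss = 1/(1 + Kp) = 1/(1 + 25/6) = 6/31 ≈ 0.1935.

e_ss = 0.1935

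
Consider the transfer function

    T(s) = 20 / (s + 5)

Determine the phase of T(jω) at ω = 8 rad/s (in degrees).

At s = j8: numerator = 20, denominator = 5 + j8.
∠T = ∠num − ∠den = 0° − (57.995°) = -57.99°.

∠T(j8) ≈ -57.99°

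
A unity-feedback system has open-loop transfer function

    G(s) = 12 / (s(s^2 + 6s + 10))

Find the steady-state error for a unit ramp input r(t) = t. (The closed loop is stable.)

G(s) has one pole at the origin.
This is a Type 1 system. Kv = lim_{s→0} s·G(s) = 12/10 = 6/5.
e_ss = 1/Kv = 1/(6/5) = 5/6 ≈ 0.8333.

e_ss = 0.8333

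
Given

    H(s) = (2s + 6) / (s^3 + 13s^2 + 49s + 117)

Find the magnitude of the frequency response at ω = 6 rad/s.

|H(j6)| ≈ 0.03731

Substitute s = j6: numerator = 6 + j12, denominator = -351 + j78.
|H(j6)| = |6 + j12| / |-351 + j78| = 13.416 / 359.56 ≈ 0.03731.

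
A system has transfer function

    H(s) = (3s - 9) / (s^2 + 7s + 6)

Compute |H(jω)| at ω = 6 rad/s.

Substitute s = j6: numerator = -9 + j18, denominator = -30 + j42.
|H(j6)| = |-9 + j18| / |-30 + j42| = 20.125 / 51.614 ≈ 0.3899.

|H(j6)| ≈ 0.3899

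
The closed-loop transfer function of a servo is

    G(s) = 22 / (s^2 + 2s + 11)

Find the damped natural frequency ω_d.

Comparing s^2 + 2s + 11 to s^2 + 2ζωₙs + ωₙ²: ωₙ = √11 ≈ 3.317 rad/s and ζ = 2/(2·√11) ≈ 0.3015.
ζωₙ = 2/2 = 1, so ω_d = ωₙ√(1−ζ²) = √(ωₙ² − (ζωₙ)²) = √(11 − 1²) = √10 ≈ 3.162 rad/s.

ω_d ≈ 3.162 rad/s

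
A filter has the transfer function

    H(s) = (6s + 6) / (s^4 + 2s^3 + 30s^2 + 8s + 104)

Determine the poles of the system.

The poles are the roots of the denominator s^4 + 2s^3 + 30s^2 + 8s + 104 = 0.
No real roots exist; factor into two real quadratics: (s^2 + 4)(s^2 + 2s + 26) = 0.
Each quadratic gives a conjugate pair via the quadratic formula.

s = ±2j, -1 ± 5j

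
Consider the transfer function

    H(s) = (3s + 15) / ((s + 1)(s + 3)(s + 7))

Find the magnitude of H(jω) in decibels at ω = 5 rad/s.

|H(j5)|_dB ≈ -21.6 dB

Substitute s = j5: numerator = 15 + j15, denominator = -254 + j30.
|H(j5)| = |15 + j15| / |-254 + j30| = 21.213 / 255.77 ≈ 0.08294.
In decibels: 20·log₁₀(0.08294) ≈ -21.6 dB.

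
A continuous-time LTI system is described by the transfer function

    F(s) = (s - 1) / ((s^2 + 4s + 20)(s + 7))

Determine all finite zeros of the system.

s = 1

Set the numerator to zero: s - 1 = 0.
So s = 1.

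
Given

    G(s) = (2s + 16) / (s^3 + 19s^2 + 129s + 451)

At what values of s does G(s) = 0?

Set the numerator to zero: 2s + 16 = 0, i.e. 2·(s + 8) = 0.
So s = -8.

s = -8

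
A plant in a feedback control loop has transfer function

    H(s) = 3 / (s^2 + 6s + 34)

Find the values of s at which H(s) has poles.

s = -3 + 5j, -3 - 5j

The poles are the roots of the denominator s^2 + 6s + 34 = 0.
Using the quadratic formula: s = (-6 ± √(-100))/2 = -3 ± 5j.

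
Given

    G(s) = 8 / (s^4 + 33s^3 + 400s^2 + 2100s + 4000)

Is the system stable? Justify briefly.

The denominator s^4 + 33s^3 + 400s^2 + 2100s + 4000 factors as (s + 10)^2(s + 8)(s + 5), giving poles at s = -10, -8, -10, -5.
Since all poles lie strictly in the left half-plane, the system is stable.

stable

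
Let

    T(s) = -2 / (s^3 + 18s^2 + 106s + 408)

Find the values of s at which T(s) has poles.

s = -3 ± 5j, -12

The poles are the roots of the denominator s^3 + 18s^2 + 106s + 408 = 0.
Trying s = -12: the polynomial evaluates to 0, so (s + 12) is a factor.
Dividing out leaves s^2 + 6s + 34 = 0.
The quadratic formula then gives s = -3 ± 5j.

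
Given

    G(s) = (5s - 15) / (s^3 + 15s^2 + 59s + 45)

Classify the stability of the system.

The denominator s^3 + 15s^2 + 59s + 45 factors as (s + 1)(s + 5)(s + 9), giving poles at s = -1, -5, -9.
Since all poles lie strictly in the left half-plane, the system is stable.

stable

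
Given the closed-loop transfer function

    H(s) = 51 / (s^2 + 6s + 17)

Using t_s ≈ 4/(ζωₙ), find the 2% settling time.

Comparing s^2 + 6s + 17 to s^2 + 2ζωₙs + ωₙ²: ωₙ = √17 ≈ 4.123 rad/s and ζ = 6/(2·√17) ≈ 0.7276.
ζωₙ = 6/2 = 3, so t_s ≈ 4/(ζωₙ) = 4/3 ≈ 1.333 s.

t_s ≈ 1.333 s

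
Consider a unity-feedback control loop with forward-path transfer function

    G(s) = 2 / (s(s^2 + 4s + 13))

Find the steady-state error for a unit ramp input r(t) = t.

e_ss = 6.500

G(s) has one pole at the origin.
This is a Type 1 system. Kv = lim_{s→0} s·G(s) = 2/13.
e_ss = 1/Kv = 1/(2/13) = 13/2 ≈ 6.500.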